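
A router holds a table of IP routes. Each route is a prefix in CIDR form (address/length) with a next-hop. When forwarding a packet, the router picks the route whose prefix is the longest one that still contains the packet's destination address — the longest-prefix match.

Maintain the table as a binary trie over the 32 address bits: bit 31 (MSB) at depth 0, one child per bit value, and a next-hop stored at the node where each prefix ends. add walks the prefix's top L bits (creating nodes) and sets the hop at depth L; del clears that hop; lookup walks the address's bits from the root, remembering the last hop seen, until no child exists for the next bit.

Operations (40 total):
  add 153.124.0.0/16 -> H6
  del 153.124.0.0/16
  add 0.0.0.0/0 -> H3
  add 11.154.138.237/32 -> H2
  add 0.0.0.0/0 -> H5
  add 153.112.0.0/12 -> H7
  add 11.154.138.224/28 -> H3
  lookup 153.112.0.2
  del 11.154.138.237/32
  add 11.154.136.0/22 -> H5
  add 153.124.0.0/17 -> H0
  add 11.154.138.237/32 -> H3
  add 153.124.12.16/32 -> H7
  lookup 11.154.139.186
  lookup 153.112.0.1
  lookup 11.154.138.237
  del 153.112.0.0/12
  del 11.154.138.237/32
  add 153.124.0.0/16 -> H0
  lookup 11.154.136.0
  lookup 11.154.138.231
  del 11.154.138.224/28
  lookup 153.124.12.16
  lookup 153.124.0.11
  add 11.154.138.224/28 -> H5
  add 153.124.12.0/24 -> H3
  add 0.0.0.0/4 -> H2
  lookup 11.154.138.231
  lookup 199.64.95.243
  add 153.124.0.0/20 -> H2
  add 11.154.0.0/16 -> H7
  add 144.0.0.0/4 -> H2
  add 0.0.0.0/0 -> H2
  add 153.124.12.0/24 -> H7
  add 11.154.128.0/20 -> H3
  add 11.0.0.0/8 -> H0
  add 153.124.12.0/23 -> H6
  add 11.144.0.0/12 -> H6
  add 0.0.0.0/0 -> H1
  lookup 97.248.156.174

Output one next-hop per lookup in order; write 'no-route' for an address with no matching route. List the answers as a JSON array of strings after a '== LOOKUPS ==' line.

Process each operation:
  add 153.124.0.0/16 -> H6 at depth 16
  - 153.124.0.0/16 clear@16
  add 0.0.0.0/0 -> H3 at depth 0
  add 11.154.138.237/32 -> H2 at depth 32
  add 0.0.0.0/0 -> H5 at depth 0
  add 153.112.0.0/12 -> H7 at depth 12
  add 11.154.138.224/28 -> H3 at depth 28
  lookup 153.112.0.2: bits 100110010111 walk d0:H5→d1:-→d2:-→d3:-→d4:-→d5:-→d6:-→d7:-→d8:-→d9:-→d10:-→d11:-→d12:H7 -> H7
  - 11.154.138.237/32 clear@32
  add 11.154.136.0/22 -> H5 at depth 22
  add 153.124.0.0/17 -> H0 at depth 17
  add 11.154.138.237/32 -> H3 at depth 32
  add 153.124.12.16/32 -> H7 at depth 32
  lookup 11.154.139.186: bits 00001011100110101000101 walk d0:H5→d1:-→d2:-→d3:-→d4:-→d5:-→d6:-→d7:-→d8:-→d9:-→d10:-→d11:-→d12:-→d13:-→d14:-→d15:-→d16:-→d17:-→d18:-→d19:-→d20:-→d21:-→d22:H5→d23:- -> H5
  lookup 153.112.0.1: bits 100110010111 walk d0:H5→d1:-→d2:-→d3:-→d4:-→d5:-→d6:-→d7:-→d8:-→d9:-→d10:-→d11:-→d12:H7 -> H7
  lookup 11.154.138.237: bits 00001011100110101000101011101101 walk d0:H5→d1:-→d2:-→d3:-→d4:-→d5:-→d6:-→d7:-→d8:-→d9:-→d10:-→d11:-→d12:-→d13:-→d14:-→d15:-→d16:-→d17:-→d18:-→d19:-→d20:-→d21:-→d22:H5→d23:-→d24:-→d25:-→d26:-→d27:-→d28:H3→d29:-→d30:-→d31:-→d32:H3 -> H3
  - 153.112.0.0/12 clear@12
  - 11.154.138.237/32 clear@32
  add 153.124.0.0/16 -> H0 at depth 16
  lookup 11.154.136.0: bits 0000101110011010100010 walk d0:H5→d1:-→d2:-→d3:-→d4:-→d5:-→d6:-→d7:-→d8:-→d9:-→d10:-→d11:-→d12:-→d13:-→d14:-→d15:-→d16:-→d17:-→d18:-→d19:-→d20:-→d21:-→d22:H5 -> H5
  lookup 11.154.138.231: bits 0000101110011010100010101110 walk d0:H5→d1:-→d2:-→d3:-→d4:-→d5:-→d6:-→d7:-→d8:-→d9:-→d10:-→d11:-→d12:-→d13:-→d14:-→d15:-→d16:-→d17:-→d18:-→d19:-→d20:-→d21:-→d22:H5→d23:-→d24:-→d25:-→d26:-→d27:-→d28:H3 -> H3
  - 11.154.138.224/28 clear@28
  lookup 153.124.12.16: bits 10011001011111000000110000010000 walk d0:H5→d1:-→d2:-→d3:-→d4:-→d5:-→d6:-→d7:-→d8:-→d9:-→d10:-→d11:-→d12:-→d13:-→d14:-→d15:-→d16:H0→d17:H0→d18:-→d19:-→d20:-→d21:-→d22:-→d23:-→d24:-→d25:-→d26:-→d27:-→d28:-→d29:-→d30:-→d31:-→d32:H7 -> H7
  lookup 153.124.0.11: bits 10011001011111000000 walk d0:H5→d1:-→d2:-→d3:-→d4:-→d5:-→d6:-→d7:-→d8:-→d9:-→d10:-→d11:-→d12:-→d13:-→d14:-→d15:-→d16:H0→d17:H0→d18:-→d19:-→d20:- -> H0
  add 11.154.138.224/28 -> H5 at depth 28
  add 153.124.12.0/24 -> H3 at depth 24
  add 0.0.0.0/4 -> H2 at depth 4
  lookup 11.154.138.231: bits 0000101110011010100010101110 walk d0:H5→d1:-→d2:-→d3:-→d4:H2→d5:-→d6:-→d7:-→d8:-→d9:-→d10:-→d11:-→d12:-→d13:-→d14:-→d15:-→d16:-→d17:-→d18:-→d19:-→d20:-→d21:-→d22:H5→d23:-→d24:-→d25:-→d26:-→d27:-→d28:H5 -> H5
  lookup 199.64.95.243: bits 1 walk d0:H5→d1:- -> H5
  add 153.124.0.0/20 -> H2 at depth 20
  add 11.154.0.0/16 -> H7 at depth 16
  add 144.0.0.0/4 -> H2 at depth 4
  add 0.0.0.0/0 -> H2 at depth 0
  add 153.124.12.0/24 -> H7 at depth 24
  add 11.154.128.0/20 -> H3 at depth 20
  add 11.0.0.0/8 -> H0 at depth 8
  add 153.124.12.0/23 -> H6 at depth 23
  add 11.144.0.0/12 -> H6 at depth 12
  add 0.0.0.0/0 -> H1 at depth 0
  lookup 97.248.156.174: bits 0 walk d0:H1→d1:- -> H1

== LOOKUPS ==
["H7","H5","H7","H3","H5","H3","H7","H0","H5","H5","H1"]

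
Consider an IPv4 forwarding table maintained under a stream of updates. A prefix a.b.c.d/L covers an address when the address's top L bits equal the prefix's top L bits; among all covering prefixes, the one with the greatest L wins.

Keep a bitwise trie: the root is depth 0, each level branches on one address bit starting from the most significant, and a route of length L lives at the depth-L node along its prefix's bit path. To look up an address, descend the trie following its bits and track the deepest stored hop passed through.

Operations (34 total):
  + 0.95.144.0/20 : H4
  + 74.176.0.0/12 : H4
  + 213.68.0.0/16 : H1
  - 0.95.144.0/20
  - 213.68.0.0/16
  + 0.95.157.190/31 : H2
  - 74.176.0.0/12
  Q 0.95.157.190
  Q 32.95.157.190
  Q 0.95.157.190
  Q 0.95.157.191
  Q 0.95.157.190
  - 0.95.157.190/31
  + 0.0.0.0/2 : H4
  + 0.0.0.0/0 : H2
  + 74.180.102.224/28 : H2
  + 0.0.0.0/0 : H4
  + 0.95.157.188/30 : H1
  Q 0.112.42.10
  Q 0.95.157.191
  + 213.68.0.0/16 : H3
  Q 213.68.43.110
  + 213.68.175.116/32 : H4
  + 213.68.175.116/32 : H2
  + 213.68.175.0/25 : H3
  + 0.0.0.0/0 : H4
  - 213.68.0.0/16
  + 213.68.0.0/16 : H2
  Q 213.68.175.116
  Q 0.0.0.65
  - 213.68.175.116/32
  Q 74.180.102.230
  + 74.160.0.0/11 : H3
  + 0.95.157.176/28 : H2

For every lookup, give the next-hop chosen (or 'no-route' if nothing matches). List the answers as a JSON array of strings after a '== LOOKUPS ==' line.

Apply in order:
  add 0.95.144.0/20 -> H4 at depth 20
  add 74.176.0.0/12 -> H4 at depth 12
  add 213.68.0.0/16 -> H1 at depth 16
  del 0.95.144.0/20 (clear depth 20)
  del 213.68.0.0/16 (clear depth 16)
  add 0.95.157.190/31 -> H2 at depth 31
  del 74.176.0.0/12 (clear depth 12)
  ? 0.95.157.190  path d0:-→d1:-→d2:-→d3:-→d4:-→d5:-→d6:-→d7:-→d8:-→d9:-→d10:-→d11:-→d12:-→d13:-→d14:-→d15:-→d16:-→d17:-→d18:-→d19:-→d20:-→d21:-→d22:-→d23:-→d24:-→d25:-→d26:-→d27:-→d28:-→d29:-→d30:-→d31:H2  best=H2
  ? 32.95.157.190  path d0:-→d1:-→d2:-  best=no-route
  ? 0.95.157.190  path d0:-→d1:-→d2:-→d3:-→d4:-→d5:-→d6:-→d7:-→d8:-→d9:-→d10:-→d11:-→d12:-→d13:-→d14:-→d15:-→d16:-→d17:-→d18:-→d19:-→d20:-→d21:-→d22:-→d23:-→d24:-→d25:-→d26:-→d27:-→d28:-→d29:-→d30:-→d31:H2  best=H2
  ? 0.95.157.191  path d0:-→d1:-→d2:-→d3:-→d4:-→d5:-→d6:-→d7:-→d8:-→d9:-→d10:-→d11:-→d12:-→d13:-→d14:-→d15:-→d16:-→d17:-→d18:-→d19:-→d20:-→d21:-→d22:-→d23:-→d24:-→d25:-→d26:-→d27:-→d28:-→d29:-→d30:-→d31:H2  best=H2
  ? 0.95.157.190  path d0:-→d1:-→d2:-→d3:-→d4:-→d5:-→d6:-→d7:-→d8:-→d9:-→d10:-→d11:-→d12:-→d13:-→d14:-→d15:-→d16:-→d17:-→d18:-→d19:-→d20:-→d21:-→d22:-→d23:-→d24:-→d25:-→d26:-→d27:-→d28:-→d29:-→d30:-→d31:H2  best=H2
  del 0.95.157.190/31 (clear depth 31)
  add 0.0.0.0/2 -> H4 at depth 2
  add 0.0.0.0/0 -> H2 at depth 0
  add 74.180.102.224/28 -> H2 at depth 28
  add 0.0.0.0/0 -> H4 at depth 0
  add 0.95.157.188/30 -> H1 at depth 30
  ? 0.112.42.10  path d0:H4→d1:-→d2:H4→d3:-→d4:-→d5:-→d6:-→d7:-→d8:-→d9:-→d10:-  best=H4
  ? 0.95.157.191  path d0:H4→d1:-→d2:H4→d3:-→d4:-→d5:-→d6:-→d7:-→d8:-→d9:-→d10:-→d11:-→d12:-→d13:-→d14:-→d15:-→d16:-→d17:-→d18:-→d19:-→d20:-→d21:-→d22:-→d23:-→d24:-→d25:-→d26:-→d27:-→d28:-→d29:-→d30:H1→d31:-  best=H1
  add 213.68.0.0/16 -> H3 at depth 16
  ? 213.68.43.110  path d0:H4→d1:-→d2:-→d3:-→d4:-→d5:-→d6:-→d7:-→d8:-→d9:-→d10:-→d11:-→d12:-→d13:-→d14:-→d15:-→d16:H3  best=H3
  add 213.68.175.116/32 -> H4 at depth 32
  add 213.68.175.116/32 -> H2 at depth 32
  add 213.68.175.0/25 -> H3 at depth 25
  add 0.0.0.0/0 -> H4 at depth 0
  del 213.68.0.0/16 (clear depth 16)
  add 213.68.0.0/16 -> H2 at depth 16
  ? 213.68.175.116  path d0:H4→d1:-→d2:-→d3:-→d4:-→d5:-→d6:-→d7:-→d8:-→d9:-→d10:-→d11:-→d12:-→d13:-→d14:-→d15:-→d16:H2→d17:-→d18:-→d19:-→d20:-→d21:-→d22:-→d23:-→d24:-→d25:H3→d26:-→d27:-→d28:-→d29:-→d30:-→d31:-→d32:H2  best=H2
  ? 0.0.0.65  path d0:H4→d1:-→d2:H4→d3:-→d4:-→d5:-→d6:-→d7:-→d8:-→d9:-  best=H4
  del 213.68.175.116/32 (clear depth 32)
  ? 74.180.102.230  path d0:H4→d1:-→d2:-→d3:-→d4:-→d5:-→d6:-→d7:-→d8:-→d9:-→d10:-→d11:-→d12:-→d13:-→d14:-→d15:-→d16:-→d17:-→d18:-→d19:-→d20:-→d21:-→d22:-→d23:-→d24:-→d25:-→d26:-→d27:-→d28:H2  best=H2
  add 74.160.0.0/11 -> H3 at depth 11
  add 0.95.157.176/28 -> H2 at depth 28

== LOOKUPS ==
["H2","no-route","H2","H2","H2","H4","H1","H3","H2","H4","H2"]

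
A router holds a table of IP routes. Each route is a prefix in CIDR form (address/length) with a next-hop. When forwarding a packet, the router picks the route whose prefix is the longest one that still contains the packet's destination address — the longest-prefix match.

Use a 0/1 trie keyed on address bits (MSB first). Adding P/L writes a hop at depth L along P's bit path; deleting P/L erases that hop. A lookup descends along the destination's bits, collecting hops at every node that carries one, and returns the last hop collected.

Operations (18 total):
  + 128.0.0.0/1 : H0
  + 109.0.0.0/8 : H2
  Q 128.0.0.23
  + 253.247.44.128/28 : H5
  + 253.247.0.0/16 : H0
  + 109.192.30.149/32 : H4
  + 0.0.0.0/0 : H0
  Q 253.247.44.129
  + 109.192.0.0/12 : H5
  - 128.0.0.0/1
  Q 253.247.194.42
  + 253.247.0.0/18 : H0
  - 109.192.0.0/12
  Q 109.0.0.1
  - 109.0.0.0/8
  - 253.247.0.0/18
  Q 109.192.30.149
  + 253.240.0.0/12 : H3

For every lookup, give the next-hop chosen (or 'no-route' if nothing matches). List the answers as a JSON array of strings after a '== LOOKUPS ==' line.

Process each operation:
  add 128.0.0.0/1 -> H0 at depth 1
  add 109.0.0.0/8 -> H2 at depth 8
  ? 128.0.0.23  path d0:-→d1:H0  best=H0
  add 253.247.44.128/28 -> H5 at depth 28
  add 253.247.0.0/16 -> H0 at depth 16
  add 109.192.30.149/32 -> H4 at depth 32
  add 0.0.0.0/0 -> H0 at depth 0
  ? 253.247.44.129  path d0:H0→d1:H0→d2:-→d3:-→d4:-→d5:-→d6:-→d7:-→d8:-→d9:-→d10:-→d11:-→d12:-→d13:-→d14:-→d15:-→d16:H0→d17:-→d18:-→d19:-→d20:-→d21:-→d22:-→d23:-→d24:-→d25:-→d26:-→d27:-→d28:H5  best=H5
  add 109.192.0.0/12 -> H5 at depth 12
  del 128.0.0.0/1 (clear depth 1)
  ? 253.247.194.42  path d0:H0→d1:-→d2:-→d3:-→d4:-→d5:-→d6:-→d7:-→d8:-→d9:-→d10:-→d11:-→d12:-→d13:-→d14:-→d15:-→d16:H0  best=H0
  add 253.247.0.0/18 -> H0 at depth 18
  del 109.192.0.0/12 (clear depth 12)
  ? 109.0.0.1  path d0:H0→d1:-→d2:-→d3:-→d4:-→d5:-→d6:-→d7:-→d8:H2  best=H2
  del 109.0.0.0/8 (clear depth 8)
  del 253.247.0.0/18 (clear depth 18)
  ? 109.192.30.149  path d0:H0→d1:-→d2:-→d3:-→d4:-→d5:-→d6:-→d7:-→d8:-→d9:-→d10:-→d11:-→d12:-→d13:-→d14:-→d15:-→d16:-→d17:-→d18:-→d19:-→d20:-→d21:-→d22:-→d23:-→d24:-→d25:-→d26:-→d27:-→d28:-→d29:-→d30:-→d31:-→d32:H4  best=H4
  add 253.240.0.0/12 -> H3 at depth 12

== LOOKUPS ==
["H0","H5","H0","H2","H4"]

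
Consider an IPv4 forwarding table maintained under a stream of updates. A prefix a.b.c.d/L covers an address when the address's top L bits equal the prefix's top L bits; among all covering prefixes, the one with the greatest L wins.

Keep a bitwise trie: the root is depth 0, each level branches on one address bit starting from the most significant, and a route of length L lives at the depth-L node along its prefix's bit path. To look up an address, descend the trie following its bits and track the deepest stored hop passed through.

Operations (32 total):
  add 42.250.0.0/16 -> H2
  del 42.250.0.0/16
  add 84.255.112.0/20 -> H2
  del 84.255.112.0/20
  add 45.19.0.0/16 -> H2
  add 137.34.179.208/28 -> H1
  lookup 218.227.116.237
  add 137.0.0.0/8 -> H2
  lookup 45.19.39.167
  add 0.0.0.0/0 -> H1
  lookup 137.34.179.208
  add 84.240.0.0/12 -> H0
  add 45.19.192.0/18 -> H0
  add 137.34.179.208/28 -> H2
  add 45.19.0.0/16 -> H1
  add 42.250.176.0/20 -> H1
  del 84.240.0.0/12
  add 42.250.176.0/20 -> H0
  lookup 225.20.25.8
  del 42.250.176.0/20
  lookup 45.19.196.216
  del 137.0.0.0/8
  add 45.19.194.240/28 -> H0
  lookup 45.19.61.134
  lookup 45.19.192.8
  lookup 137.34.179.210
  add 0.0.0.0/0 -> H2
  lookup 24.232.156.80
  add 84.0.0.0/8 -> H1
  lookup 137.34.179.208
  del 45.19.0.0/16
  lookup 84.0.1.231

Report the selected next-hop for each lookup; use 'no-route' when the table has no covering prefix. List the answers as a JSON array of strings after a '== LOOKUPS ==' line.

Trace:
  add 42.250.0.0/16 -> H2 at depth 16
  del 42.250.0.0/16 (clear depth 16)
  add 84.255.112.0/20 -> H2 at depth 20
  del 84.255.112.0/20 (clear depth 20)
  add 45.19.0.0/16 -> H2 at depth 16
  add 137.34.179.208/28 -> H1 at depth 28
  ? 218.227.116.237  path d0:-→d1:-  best=no-route
  add 137.0.0.0/8 -> H2 at depth 8
  ? 45.19.39.167  path d0:-→d1:-→d2:-→d3:-→d4:-→d5:-→d6:-→d7:-→d8:-→d9:-→d10:-→d11:-→d12:-→d13:-→d14:-→d15:-→d16:H2  best=H2
  add 0.0.0.0/0 -> H1 at depth 0
  ? 137.34.179.208  path d0:H1→d1:-→d2:-→d3:-→d4:-→d5:-→d6:-→d7:-→d8:H2→d9:-→d10:-→d11:-→d12:-→d13:-→d14:-→d15:-→d16:-→d17:-→d18:-→d19:-→d20:-→d21:-→d22:-→d23:-→d24:-→d25:-→d26:-→d27:-→d28:H1  best=H1
  add 84.240.0.0/12 -> H0 at depth 12
  add 45.19.192.0/18 -> H0 at depth 18
  add 137.34.179.208/28 -> H2 at depth 28
  add 45.19.0.0/16 -> H1 at depth 16
  add 42.250.176.0/20 -> H1 at depth 20
  del 84.240.0.0/12 (clear depth 12)
  add 42.250.176.0/20 -> H0 at depth 20
  ? 225.20.25.8  path d0:H1→d1:-  best=H1
  del 42.250.176.0/20 (clear depth 20)
  ? 45.19.196.216  path d0:H1→d1:-→d2:-→d3:-→d4:-→d5:-→d6:-→d7:-→d8:-→d9:-→d10:-→d11:-→d12:-→d13:-→d14:-→d15:-→d16:H1→d17:-→d18:H0  best=H0
  del 137.0.0.0/8 (clear depth 8)
  add 45.19.194.240/28 -> H0 at depth 28
  ? 45.19.61.134  path d0:H1→d1:-→d2:-→d3:-→d4:-→d5:-→d6:-→d7:-→d8:-→d9:-→d10:-→d11:-→d12:-→d13:-→d14:-→d15:-→d16:H1  best=H1
  ? 45.19.192.8  path d0:H1→d1:-→d2:-→d3:-→d4:-→d5:-→d6:-→d7:-→d8:-→d9:-→d10:-→d11:-→d12:-→d13:-→d14:-→d15:-→d16:H1→d17:-→d18:H0→d19:-→d20:-→d21:-→d22:-  best=H0
  ? 137.34.179.210  path d0:H1→d1:-→d2:-→d3:-→d4:-→d5:-→d6:-→d7:-→d8:-→d9:-→d10:-→d11:-→d12:-→d13:-→d14:-→d15:-→d16:-→d17:-→d18:-→d19:-→d20:-→d21:-→d22:-→d23:-→d24:-→d25:-→d26:-→d27:-→d28:H2  best=H2
  add 0.0.0.0/0 -> H2 at depth 0
  ? 24.232.156.80  path d0:H2→d1:-→d2:-  best=H2
  add 84.0.0.0/8 -> H1 at depth 8
  ? 137.34.179.208  path d0:H2→d1:-→d2:-→d3:-→d4:-→d5:-→d6:-→d7:-→d8:-→d9:-→d10:-→d11:-→d12:-→d13:-→d14:-→d15:-→d16:-→d17:-→d18:-→d19:-→d20:-→d21:-→d22:-→d23:-→d24:-→d25:-→d26:-→d27:-→d28:H2  best=H2
  del 45.19.0.0/16 (clear depth 16)
  ? 84.0.1.231  path d0:H2→d1:-→d2:-→d3:-→d4:-→d5:-→d6:-→d7:-→d8:H1  best=H1

== LOOKUPS ==
["no-route","H2","H1","H1","H0","H1","H0","H2","H2","H2","H1"]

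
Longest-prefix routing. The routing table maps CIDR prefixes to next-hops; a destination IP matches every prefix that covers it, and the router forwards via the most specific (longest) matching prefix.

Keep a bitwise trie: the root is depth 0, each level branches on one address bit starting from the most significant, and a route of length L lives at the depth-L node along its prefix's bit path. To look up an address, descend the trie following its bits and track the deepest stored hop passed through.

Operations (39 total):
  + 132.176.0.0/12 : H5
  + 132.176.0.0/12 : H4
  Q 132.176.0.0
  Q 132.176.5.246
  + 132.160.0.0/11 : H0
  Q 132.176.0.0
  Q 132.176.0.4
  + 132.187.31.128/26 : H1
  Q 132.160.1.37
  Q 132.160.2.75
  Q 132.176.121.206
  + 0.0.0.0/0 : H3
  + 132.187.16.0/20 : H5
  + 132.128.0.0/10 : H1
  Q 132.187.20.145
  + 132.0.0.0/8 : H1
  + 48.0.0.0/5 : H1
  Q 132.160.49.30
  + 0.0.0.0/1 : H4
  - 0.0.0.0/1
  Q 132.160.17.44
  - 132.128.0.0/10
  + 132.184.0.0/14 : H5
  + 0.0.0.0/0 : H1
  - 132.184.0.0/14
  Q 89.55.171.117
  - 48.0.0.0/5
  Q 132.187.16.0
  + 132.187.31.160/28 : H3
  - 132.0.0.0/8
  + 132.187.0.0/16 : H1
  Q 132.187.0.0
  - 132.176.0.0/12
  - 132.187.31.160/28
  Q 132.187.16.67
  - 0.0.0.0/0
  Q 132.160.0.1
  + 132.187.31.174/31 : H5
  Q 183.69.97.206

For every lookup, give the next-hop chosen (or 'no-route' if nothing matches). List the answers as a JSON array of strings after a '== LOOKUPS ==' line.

Trace:
  add 132.176.0.0/12 -> H5 at depth 12
  add 132.176.0.0/12 -> H4 at depth 12
  ? 132.176.0.0  path d0:-→d1:-→d2:-→d3:-→d4:-→d5:-→d6:-→d7:-→d8:-→d9:-→d10:-→d11:-→d12:H4  best=H4
  ? 132.176.5.246  path d0:-→d1:-→d2:-→d3:-→d4:-→d5:-→d6:-→d7:-→d8:-→d9:-→d10:-→d11:-→d12:H4  best=H4
  add 132.160.0.0/11 -> H0 at depth 11
  ? 132.176.0.0  path d0:-→d1:-→d2:-→d3:-→d4:-→d5:-→d6:-→d7:-→d8:-→d9:-→d10:-→d11:H0→d12:H4  best=H4
  ? 132.176.0.4  path d0:-→d1:-→d2:-→d3:-→d4:-→d5:-→d6:-→d7:-→d8:-→d9:-→d10:-→d11:H0→d12:H4  best=H4
  add 132.187.31.128/26 -> H1 at depth 26
  ? 132.160.1.37  path d0:-→d1:-→d2:-→d3:-→d4:-→d5:-→d6:-→d7:-→d8:-→d9:-→d10:-→d11:H0  best=H0
  ? 132.160.2.75  path d0:-→d1:-→d2:-→d3:-→d4:-→d5:-→d6:-→d7:-→d8:-→d9:-→d10:-→d11:H0  best=H0
  ? 132.176.121.206  path d0:-→d1:-→d2:-→d3:-→d4:-→d5:-→d6:-→d7:-→d8:-→d9:-→d10:-→d11:H0→d12:H4  best=H4
  add 0.0.0.0/0 -> H3 at depth 0
  add 132.187.16.0/20 -> H5 at depth 20
  add 132.128.0.0/10 -> H1 at depth 10
  ? 132.187.20.145  path d0:H3→d1:-→d2:-→d3:-→d4:-→d5:-→d6:-→d7:-→d8:-→d9:-→d10:H1→d11:H0→d12:H4→d13:-→d14:-→d15:-→d16:-→d17:-→d18:-→d19:-→d20:H5  best=H5
  add 132.0.0.0/8 -> H1 at depth 8
  add 48.0.0.0/5 -> H1 at depth 5
  ? 132.160.49.30  path d0:H3→d1:-→d2:-→d3:-→d4:-→d5:-→d6:-→d7:-→d8:H1→d9:-→d10:H1→d11:H0  best=H0
  add 0.0.0.0/1 -> H4 at depth 1
  - 0.0.0.0/1 clear@1
  ? 132.160.17.44  path d0:H3→d1:-→d2:-→d3:-→d4:-→d5:-→d6:-→d7:-→d8:H1→d9:-→d10:H1→d11:H0  best=H0
  - 132.128.0.0/10 clear@10
  add 132.184.0.0/14 -> H5 at depth 14
  add 0.0.0.0/0 -> H1 at depth 0
  - 132.184.0.0/14 clear@14
  ? 89.55.171.117  path d0:H1→d1:-  best=H1
  - 48.0.0.0/5 clear@5
  ? 132.187.16.0  path d0:H1→d1:-→d2:-→d3:-→d4:-→d5:-→d6:-→d7:-→d8:H1→d9:-→d10:-→d11:H0→d12:H4→d13:-→d14:-→d15:-→d16:-→d17:-→d18:-→d19:-→d20:H5  best=H5
  add 132.187.31.160/28 -> H3 at depth 28
  - 132.0.0.0/8 clear@8
  add 132.187.0.0/16 -> H1 at depth 16
  ? 132.187.0.0  path d0:H1→d1:-→d2:-→d3:-→d4:-→d5:-→d6:-→d7:-→d8:-→d9:-→d10:-→d11:H0→d12:H4→d13:-→d14:-→d15:-→d16:H1→d17:-→d18:-→d19:-  best=H1
  - 132.176.0.0/12 clear@12
  - 132.187.31.160/28 clear@28
  ? 132.187.16.67  path d0:H1→d1:-→d2:-→d3:-→d4:-→d5:-→d6:-→d7:-→d8:-→d9:-→d10:-→d11:H0→d12:-→d13:-→d14:-→d15:-→d16:H1→d17:-→d18:-→d19:-→d20:H5  best=H5
  - 0.0.0.0/0 clear@0
  ? 132.160.0.1  path d0:-→d1:-→d2:-→d3:-→d4:-→d5:-→d6:-→d7:-→d8:-→d9:-→d10:-→d11:H0  best=H0
  add 132.187.31.174/31 -> H5 at depth 31
  ? 183.69.97.206  path d0:-→d1:-→d2:-  best=no-route

== LOOKUPS ==
["H4","H4","H4","H4","H0","H0","H4","H5","H0","H0","H1","H5","H1","H5","H0","no-route"]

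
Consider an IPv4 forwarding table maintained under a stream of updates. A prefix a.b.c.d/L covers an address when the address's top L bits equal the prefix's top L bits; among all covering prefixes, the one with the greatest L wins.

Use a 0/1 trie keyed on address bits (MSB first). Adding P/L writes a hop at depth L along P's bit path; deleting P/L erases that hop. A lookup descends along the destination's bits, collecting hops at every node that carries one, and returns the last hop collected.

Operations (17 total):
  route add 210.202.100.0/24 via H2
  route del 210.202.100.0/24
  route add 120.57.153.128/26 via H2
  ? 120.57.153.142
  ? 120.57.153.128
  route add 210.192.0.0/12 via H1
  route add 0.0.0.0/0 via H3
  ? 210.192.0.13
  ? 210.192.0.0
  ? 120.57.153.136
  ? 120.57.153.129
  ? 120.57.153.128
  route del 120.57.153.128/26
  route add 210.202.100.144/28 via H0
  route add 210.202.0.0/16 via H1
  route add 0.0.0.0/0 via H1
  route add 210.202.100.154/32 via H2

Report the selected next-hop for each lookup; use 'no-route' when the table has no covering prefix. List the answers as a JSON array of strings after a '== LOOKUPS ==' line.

Trace:
  + 210.202.100.0/24 (H2) depth=24
  del 210.202.100.0/24 (clear depth 24)
  + 120.57.153.128/26 (H2) depth=26
  lookup 120.57.153.142: bits 01111000001110011001100110 walk d0:-→d1:-→d2:-→d3:-→d4:-→d5:-→d6:-→d7:-→d8:-→d9:-→d10:-→d11:-→d12:-→d13:-→d14:-→d15:-→d16:-→d17:-→d18:-→d19:-→d20:-→d21:-→d22:-→d23:-→d24:-→d25:-→d26:H2 -> H2
  lookup 120.57.153.128: bits 01111000001110011001100110 walk d0:-→d1:-→d2:-→d3:-→d4:-→d5:-→d6:-→d7:-→d8:-→d9:-→d10:-→d11:-→d12:-→d13:-→d14:-→d15:-→d16:-→d17:-→d18:-→d19:-→d20:-→d21:-→d22:-→d23:-→d24:-→d25:-→d26:H2 -> H2
  + 210.192.0.0/12 (H1) depth=12
  + 0.0.0.0/0 (H3) depth=0
  lookup 210.192.0.13: bits 110100101100 walk d0:H3→d1:-→d2:-→d3:-→d4:-→d5:-→d6:-→d7:-→d8:-→d9:-→d10:-→d11:-→d12:H1 -> H1
  lookup 210.192.0.0: bits 110100101100 walk d0:H3→d1:-→d2:-→d3:-→d4:-→d5:-→d6:-→d7:-→d8:-→d9:-→d10:-→d11:-→d12:H1 -> H1
  lookup 120.57.153.136: bits 01111000001110011001100110 walk d0:H3→d1:-→d2:-→d3:-→d4:-→d5:-→d6:-→d7:-→d8:-→d9:-→d10:-→d11:-→d12:-→d13:-→d14:-→d15:-→d16:-→d17:-→d18:-→d19:-→d20:-→d21:-→d22:-→d23:-→d24:-→d25:-→d26:H2 -> H2
  lookup 120.57.153.129: bits 01111000001110011001100110 walk d0:H3→d1:-→d2:-→d3:-→d4:-→d5:-→d6:-→d7:-→d8:-→d9:-→d10:-→d11:-→d12:-→d13:-→d14:-→d15:-→d16:-→d17:-→d18:-→d19:-→d20:-→d21:-→d22:-→d23:-→d24:-→d25:-→d26:H2 -> H2
  lookup 120.57.153.128: bits 01111000001110011001100110 walk d0:H3→d1:-→d2:-→d3:-→d4:-→d5:-→d6:-→d7:-→d8:-→d9:-→d10:-→d11:-→d12:-→d13:-→d14:-→d15:-→d16:-→d17:-→d18:-→d19:-→d20:-→d21:-→d22:-→d23:-→d24:-→d25:-→d26:H2 -> H2
  del 120.57.153.128/26 (clear depth 26)
  + 210.202.100.144/28 (H0) depth=28
  + 210.202.0.0/16 (H1) depth=16
  + 0.0.0.0/0 (H1) depth=0
  + 210.202.100.154/32 (H2) depth=32

== LOOKUPS ==
["H2","H2","H1","H1","H2","H2","H2"]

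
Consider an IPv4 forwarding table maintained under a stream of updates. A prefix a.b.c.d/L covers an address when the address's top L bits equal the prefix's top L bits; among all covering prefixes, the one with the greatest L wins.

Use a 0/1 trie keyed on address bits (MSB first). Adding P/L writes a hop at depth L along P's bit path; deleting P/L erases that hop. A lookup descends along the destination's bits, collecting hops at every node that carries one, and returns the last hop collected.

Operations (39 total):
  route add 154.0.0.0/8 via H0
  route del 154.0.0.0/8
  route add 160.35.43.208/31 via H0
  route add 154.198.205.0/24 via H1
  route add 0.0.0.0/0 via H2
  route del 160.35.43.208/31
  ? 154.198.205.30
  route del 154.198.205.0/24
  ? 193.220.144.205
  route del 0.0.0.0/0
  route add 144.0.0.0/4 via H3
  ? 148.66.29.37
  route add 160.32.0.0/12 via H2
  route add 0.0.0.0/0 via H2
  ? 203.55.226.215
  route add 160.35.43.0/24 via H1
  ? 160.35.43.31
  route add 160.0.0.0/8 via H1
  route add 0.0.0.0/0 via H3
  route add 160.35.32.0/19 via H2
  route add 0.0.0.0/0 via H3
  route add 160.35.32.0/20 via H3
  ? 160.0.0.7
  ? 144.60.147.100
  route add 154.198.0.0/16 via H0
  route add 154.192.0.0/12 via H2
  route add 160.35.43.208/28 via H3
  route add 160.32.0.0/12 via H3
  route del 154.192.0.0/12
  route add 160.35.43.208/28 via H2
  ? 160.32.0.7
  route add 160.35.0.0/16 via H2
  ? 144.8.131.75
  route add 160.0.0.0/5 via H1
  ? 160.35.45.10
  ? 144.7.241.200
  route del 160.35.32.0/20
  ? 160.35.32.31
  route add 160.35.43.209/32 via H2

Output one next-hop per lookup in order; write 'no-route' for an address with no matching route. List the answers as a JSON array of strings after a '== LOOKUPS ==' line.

Trace:
  + 154.0.0.0/8 (H0) depth=8
  del 154.0.0.0/8 (clear depth 8)
  + 160.35.43.208/31 (H0) depth=31
  + 154.198.205.0/24 (H1) depth=24
  + 0.0.0.0/0 (H2) depth=0
  del 160.35.43.208/31 (clear depth 31)
  lookup 154.198.205.30: bits 100110101100011011001101 walk d0:H2→d1:-→d2:-→d3:-→d4:-→d5:-→d6:-→d7:-→d8:-→d9:-→d10:-→d11:-→d12:-→d13:-→d14:-→d15:-→d16:-→d17:-→d18:-→d19:-→d20:-→d21:-→d22:-→d23:-→d24:H1 -> H1
  del 154.198.205.0/24 (clear depth 24)
  lookup 193.220.144.205: bits 1 walk d0:H2→d1:- -> H2
  del 0.0.0.0/0 (clear depth 0)
  + 144.0.0.0/4 (H3) depth=4
  lookup 148.66.29.37: bits 1001 walk d0:-→d1:-→d2:-→d3:-→d4:H3 -> H3
  + 160.32.0.0/12 (H2) depth=12
  + 0.0.0.0/0 (H2) depth=0
  lookup 203.55.226.215: bits 1 walk d0:H2→d1:- -> H2
  + 160.35.43.0/24 (H1) depth=24
  lookup 160.35.43.31: bits 101000000010001100101011 walk d0:H2→d1:-→d2:-→d3:-→d4:-→d5:-→d6:-→d7:-→d8:-→d9:-→d10:-→d11:-→d12:H2→d13:-→d14:-→d15:-→d16:-→d17:-→d18:-→d19:-→d20:-→d21:-→d22:-→d23:-→d24:H1 -> H1
  + 160.0.0.0/8 (H1) depth=8
  + 0.0.0.0/0 (H3) depth=0
  + 160.35.32.0/19 (H2) depth=19
  + 0.0.0.0/0 (H3) depth=0
  + 160.35.32.0/20 (H3) depth=20
  lookup 160.0.0.7: bits 1010000000 walk d0:H3→d1:-→d2:-→d3:-→d4:-→d5:-→d6:-→d7:-→d8:H1→d9:-→d10:- -> H1
  lookup 144.60.147.100: bits 1001 walk d0:H3→d1:-→d2:-→d3:-→d4:H3 -> H3
  + 154.198.0.0/16 (H0) depth=16
  + 154.192.0.0/12 (H2) depth=12
  + 160.35.43.208/28 (H3) depth=28
  + 160.32.0.0/12 (H3) depth=12
  del 154.192.0.0/12 (clear depth 12)
  + 160.35.43.208/28 (H2) depth=28
  lookup 160.32.0.7: bits 10100000001000 walk d0:H3→d1:-→d2:-→d3:-→d4:-→d5:-→d6:-→d7:-→d8:H1→d9:-→d10:-→d11:-→d12:H3→d13:-→d14:- -> H3
  + 160.35.0.0/16 (H2) depth=16
  lookup 144.8.131.75: bits 1001 walk d0:H3→d1:-→d2:-→d3:-→d4:H3 -> H3
  + 160.0.0.0/5 (H1) depth=5
  lookup 160.35.45.10: bits 101000000010001100101 walk d0:H3→d1:-→d2:-→d3:-→d4:-→d5:H1→d6:-→d7:-→d8:H1→d9:-→d10:-→d11:-→d12:H3→d13:-→d14:-→d15:-→d16:H2→d17:-→d18:-→d19:H2→d20:H3→d21:- -> H3
  lookup 144.7.241.200: bits 1001 walk d0:H3→d1:-→d2:-→d3:-→d4:H3 -> H3
  del 160.35.32.0/20 (clear depth 20)
  lookup 160.35.32.31: bits 10100000001000110010 walk d0:H3→d1:-→d2:-→d3:-→d4:-→d5:H1→d6:-→d7:-→d8:H1→d9:-→d10:-→d11:-→d12:H3→d13:-→d14:-→d15:-→d16:H2→d17:-→d18:-→d19:H2→d20:- -> H2
  + 160.35.43.209/32 (H2) depth=32

== LOOKUPS ==
["H1","H2","H3","H2","H1","H1","H3","H3","H3","H3","H3","H2"]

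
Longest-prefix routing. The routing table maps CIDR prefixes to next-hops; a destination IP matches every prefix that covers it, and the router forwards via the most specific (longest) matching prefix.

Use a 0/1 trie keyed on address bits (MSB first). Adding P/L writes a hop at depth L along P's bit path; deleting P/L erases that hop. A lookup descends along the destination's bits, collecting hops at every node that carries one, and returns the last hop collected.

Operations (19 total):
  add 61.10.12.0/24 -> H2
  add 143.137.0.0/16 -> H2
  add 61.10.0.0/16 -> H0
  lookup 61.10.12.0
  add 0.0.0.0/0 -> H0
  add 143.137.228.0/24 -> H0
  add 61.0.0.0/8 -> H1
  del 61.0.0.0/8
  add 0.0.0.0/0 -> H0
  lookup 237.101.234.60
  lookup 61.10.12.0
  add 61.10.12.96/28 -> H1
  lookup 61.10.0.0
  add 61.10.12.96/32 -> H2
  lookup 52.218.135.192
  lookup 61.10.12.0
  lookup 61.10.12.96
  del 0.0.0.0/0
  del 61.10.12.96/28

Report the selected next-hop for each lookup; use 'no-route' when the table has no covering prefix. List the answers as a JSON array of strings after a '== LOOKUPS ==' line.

Process each operation:
  + 61.10.12.0/24 (H2) depth=24
  + 143.137.0.0/16 (H2) depth=16
  + 61.10.0.0/16 (H0) depth=16
  ? 61.10.12.0  path d0:-→d1:-→d2:-→d3:-→d4:-→d5:-→d6:-→d7:-→d8:-→d9:-→d10:-→d11:-→d12:-→d13:-→d14:-→d15:-→d16:H0→d17:-→d18:-→d19:-→d20:-→d21:-→d22:-→d23:-→d24:H2  best=H2
  + 0.0.0.0/0 (H0) depth=0
  + 143.137.228.0/24 (H0) depth=24
  + 61.0.0.0/8 (H1) depth=8
  del 61.0.0.0/8 (clear depth 8)
  + 0.0.0.0/0 (H0) depth=0
  ? 237.101.234.60  path d0:H0→d1:-  best=H0
  ? 61.10.12.0  path d0:H0→d1:-→d2:-→d3:-→d4:-→d5:-→d6:-→d7:-→d8:-→d9:-→d10:-→d11:-→d12:-→d13:-→d14:-→d15:-→d16:H0→d17:-→d18:-→d19:-→d20:-→d21:-→d22:-→d23:-→d24:H2  best=H2
  + 61.10.12.96/28 (H1) depth=28
  ? 61.10.0.0  path d0:H0→d1:-→d2:-→d3:-→d4:-→d5:-→d6:-→d7:-→d8:-→d9:-→d10:-→d11:-→d12:-→d13:-→d14:-→d15:-→d16:H0→d17:-→d18:-→d19:-→d20:-  best=H0
  + 61.10.12.96/32 (H2) depth=32
  ? 52.218.135.192  path d0:H0→d1:-→d2:-→d3:-→d4:-  best=H0
  ? 61.10.12.0  path d0:H0→d1:-→d2:-→d3:-→d4:-→d5:-→d6:-→d7:-→d8:-→d9:-→d10:-→d11:-→d12:-→d13:-→d14:-→d15:-→d16:H0→d17:-→d18:-→d19:-→d20:-→d21:-→d22:-→d23:-→d24:H2→d25:-  best=H2
  ? 61.10.12.96  path d0:H0→d1:-→d2:-→d3:-→d4:-→d5:-→d6:-→d7:-→d8:-→d9:-→d10:-→d11:-→d12:-→d13:-→d14:-→d15:-→d16:H0→d17:-→d18:-→d19:-→d20:-→d21:-→d22:-→d23:-→d24:H2→d25:-→d26:-→d27:-→d28:H1→d29:-→d30:-→d31:-→d32:H2  best=H2
  del 0.0.0.0/0 (clear depth 0)
  del 61.10.12.96/28 (clear depth 28)

== LOOKUPS ==
["H2","H0","H2","H0","H0","H2","H2"]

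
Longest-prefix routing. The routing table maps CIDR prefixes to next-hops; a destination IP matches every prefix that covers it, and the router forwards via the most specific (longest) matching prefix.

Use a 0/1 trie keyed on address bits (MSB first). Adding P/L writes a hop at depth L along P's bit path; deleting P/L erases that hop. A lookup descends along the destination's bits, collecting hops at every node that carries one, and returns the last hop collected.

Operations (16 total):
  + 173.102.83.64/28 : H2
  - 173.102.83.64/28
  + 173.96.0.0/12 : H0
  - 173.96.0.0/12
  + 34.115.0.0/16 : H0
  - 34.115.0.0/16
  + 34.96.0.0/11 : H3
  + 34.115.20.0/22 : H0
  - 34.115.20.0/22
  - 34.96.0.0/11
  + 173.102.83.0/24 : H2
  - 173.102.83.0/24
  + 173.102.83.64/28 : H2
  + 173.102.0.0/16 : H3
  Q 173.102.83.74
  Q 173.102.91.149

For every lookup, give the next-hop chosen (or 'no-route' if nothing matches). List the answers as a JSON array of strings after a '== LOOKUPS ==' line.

Trace:
  add 173.102.83.64/28 -> H2 at depth 28
  del 173.102.83.64/28 (clear depth 28)
  add 173.96.0.0/12 -> H0 at depth 12
  del 173.96.0.0/12 (clear depth 12)
  add 34.115.0.0/16 -> H0 at depth 16
  del 34.115.0.0/16 (clear depth 16)
  add 34.96.0.0/11 -> H3 at depth 11
  add 34.115.20.0/22 -> H0 at depth 22
  del 34.115.20.0/22 (clear depth 22)
  del 34.96.0.0/11 (clear depth 11)
  add 173.102.83.0/24 -> H2 at depth 24
  del 173.102.83.0/24 (clear depth 24)
  add 173.102.83.64/28 -> H2 at depth 28
  add 173.102.0.0/16 -> H3 at depth 16
  ? 173.102.83.74  path d0:-→d1:-→d2:-→d3:-→d4:-→d5:-→d6:-→d7:-→d8:-→d9:-→d10:-→d11:-→d12:-→d13:-→d14:-→d15:-→d16:H3→d17:-→d18:-→d19:-→d20:-→d21:-→d22:-→d23:-→d24:-→d25:-→d26:-→d27:-→d28:H2  best=H2
  ? 173.102.91.149  path d0:-→d1:-→d2:-→d3:-→d4:-→d5:-→d6:-→d7:-→d8:-→d9:-→d10:-→d11:-→d12:-→d13:-→d14:-→d15:-→d16:H3→d17:-→d18:-→d19:-→d20:-  best=H3

== LOOKUPS ==
["H2","H3"]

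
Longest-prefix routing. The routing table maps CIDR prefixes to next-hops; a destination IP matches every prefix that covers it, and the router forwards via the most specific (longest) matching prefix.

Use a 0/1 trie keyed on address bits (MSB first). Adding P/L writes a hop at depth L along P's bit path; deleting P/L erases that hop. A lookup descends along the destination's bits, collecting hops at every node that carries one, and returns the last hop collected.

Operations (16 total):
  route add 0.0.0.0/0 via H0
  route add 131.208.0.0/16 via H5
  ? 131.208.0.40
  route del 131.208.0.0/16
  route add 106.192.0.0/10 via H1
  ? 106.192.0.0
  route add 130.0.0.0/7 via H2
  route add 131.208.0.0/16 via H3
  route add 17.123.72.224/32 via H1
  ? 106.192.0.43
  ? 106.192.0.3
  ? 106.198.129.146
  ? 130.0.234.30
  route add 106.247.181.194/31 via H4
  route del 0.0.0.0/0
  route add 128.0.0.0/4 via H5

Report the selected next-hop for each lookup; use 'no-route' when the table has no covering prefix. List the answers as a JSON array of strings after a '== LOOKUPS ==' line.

Trace:
  add 0.0.0.0/0 -> H0 at depth 0
  add 131.208.0.0/16 -> H5 at depth 16
  lookup 131.208.0.40: bits 1000001111010000 walk d0:H0→d1:-→d2:-→d3:-→d4:-→d5:-→d6:-→d7:-→d8:-→d9:-→d10:-→d11:-→d12:-→d13:-→d14:-→d15:-→d16:H5 -> H5
  - 131.208.0.0/16 clear@16
  add 106.192.0.0/10 -> H1 at depth 10
  lookup 106.192.0.0: bits 0110101011 walk d0:H0→d1:-→d2:-→d3:-→d4:-→d5:-→d6:-→d7:-→d8:-→d9:-→d10:H1 -> H1
  add 130.0.0.0/7 -> H2 at depth 7
  add 131.208.0.0/16 -> H3 at depth 16
  add 17.123.72.224/32 -> H1 at depth 32
  lookup 106.192.0.43: bits 0110101011 walk d0:H0→d1:-→d2:-→d3:-→d4:-→d5:-→d6:-→d7:-→d8:-→d9:-→d10:H1 -> H1
  lookup 106.192.0.3: bits 0110101011 walk d0:H0→d1:-→d2:-→d3:-→d4:-→d5:-→d6:-→d7:-→d8:-→d9:-→d10:H1 -> H1
  lookup 106.198.129.146: bits 0110101011 walk d0:H0→d1:-→d2:-→d3:-→d4:-→d5:-→d6:-→d7:-→d8:-→d9:-→d10:H1 -> H1
  lookup 130.0.234.30: bits 1000001 walk d0:H0→d1:-→d2:-→d3:-→d4:-→d5:-→d6:-→d7:H2 -> H2
  add 106.247.181.194/31 -> H4 at depth 31
  - 0.0.0.0/0 clear@0
  add 128.0.0.0/4 -> H5 at depth 4

== LOOKUPS ==
["H5","H1","H1","H1","H1","H2"]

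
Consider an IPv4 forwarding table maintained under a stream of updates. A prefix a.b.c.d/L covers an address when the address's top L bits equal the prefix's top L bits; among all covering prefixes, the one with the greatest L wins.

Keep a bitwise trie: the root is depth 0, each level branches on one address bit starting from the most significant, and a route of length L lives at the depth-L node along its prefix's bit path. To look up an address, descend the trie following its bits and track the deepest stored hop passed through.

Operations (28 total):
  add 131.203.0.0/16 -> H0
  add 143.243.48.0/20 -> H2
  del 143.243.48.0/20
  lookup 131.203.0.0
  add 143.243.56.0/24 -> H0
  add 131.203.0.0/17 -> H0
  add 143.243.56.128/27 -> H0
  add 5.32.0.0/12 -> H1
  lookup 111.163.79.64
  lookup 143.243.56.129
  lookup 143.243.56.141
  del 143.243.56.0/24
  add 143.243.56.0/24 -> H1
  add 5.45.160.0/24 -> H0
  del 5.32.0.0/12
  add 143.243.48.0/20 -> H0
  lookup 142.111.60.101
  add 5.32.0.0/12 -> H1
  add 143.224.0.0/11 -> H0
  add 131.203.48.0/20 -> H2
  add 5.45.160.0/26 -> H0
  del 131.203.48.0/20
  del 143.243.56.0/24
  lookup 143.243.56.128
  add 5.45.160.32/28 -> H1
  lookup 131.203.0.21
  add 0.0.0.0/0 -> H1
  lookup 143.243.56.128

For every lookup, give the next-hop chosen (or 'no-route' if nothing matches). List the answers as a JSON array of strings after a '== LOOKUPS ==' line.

Process each operation:
  add 131.203.0.0/16 -> H0 at depth 16
  add 143.243.48.0/20 -> H2 at depth 20
  - 143.243.48.0/20 clear@20
  Q 131.203.0.0: descend 1000001111001011 ; hops seen [H0] ; pick H0
  add 143.243.56.0/24 -> H0 at depth 24
  add 131.203.0.0/17 -> H0 at depth 17
  add 143.243.56.128/27 -> H0 at depth 27
  add 5.32.0.0/12 -> H1 at depth 12
  Q 111.163.79.64: descend 0 ; hops seen [∅] ; pick no-route
  Q 143.243.56.129: descend 100011111111001100111000100 ; hops seen [H0,H0] ; pick H0
  Q 143.243.56.141: descend 100011111111001100111000100 ; hops seen [H0,H0] ; pick H0
  - 143.243.56.0/24 clear@24
  add 143.243.56.0/24 -> H1 at depth 24
  add 5.45.160.0/24 -> H0 at depth 24
  - 5.32.0.0/12 clear@12
  add 143.243.48.0/20 -> H0 at depth 20
  Q 142.111.60.101: descend 1000111 ; hops seen [∅] ; pick no-route
  add 5.32.0.0/12 -> H1 at depth 12
  add 143.224.0.0/11 -> H0 at depth 11
  add 131.203.48.0/20 -> H2 at depth 20
  add 5.45.160.0/26 -> H0 at depth 26
  - 131.203.48.0/20 clear@20
  - 143.243.56.0/24 clear@24
  Q 143.243.56.128: descend 100011111111001100111000100 ; hops seen [H0,H0,H0] ; pick H0
  add 5.45.160.32/28 -> H1 at depth 28
  Q 131.203.0.21: descend 100000111100101100 ; hops seen [H0,H0] ; pick H0
  add 0.0.0.0/0 -> H1 at depth 0
  Q 143.243.56.128: descend 100011111111001100111000100 ; hops seen [H1,H0,H0,H0] ; pick H0

== LOOKUPS ==
["H0","no-route","H0","H0","no-route","H0","H0","H0"]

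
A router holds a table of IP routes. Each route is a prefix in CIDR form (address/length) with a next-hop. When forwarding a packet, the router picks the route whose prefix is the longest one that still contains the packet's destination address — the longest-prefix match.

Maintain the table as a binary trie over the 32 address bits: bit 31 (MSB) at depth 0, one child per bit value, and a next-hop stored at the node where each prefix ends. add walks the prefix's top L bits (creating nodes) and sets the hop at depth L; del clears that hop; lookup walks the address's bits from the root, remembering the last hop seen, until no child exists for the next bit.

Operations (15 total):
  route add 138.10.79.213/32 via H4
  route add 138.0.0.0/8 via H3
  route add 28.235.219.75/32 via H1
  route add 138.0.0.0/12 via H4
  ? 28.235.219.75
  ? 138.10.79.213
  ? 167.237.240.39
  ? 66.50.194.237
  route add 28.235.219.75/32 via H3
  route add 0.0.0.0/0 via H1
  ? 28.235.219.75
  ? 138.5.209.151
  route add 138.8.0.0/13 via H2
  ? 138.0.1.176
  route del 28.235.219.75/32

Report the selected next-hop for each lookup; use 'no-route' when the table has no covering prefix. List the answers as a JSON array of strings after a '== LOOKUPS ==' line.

Apply in order:
  + 138.10.79.213/32 (H4) depth=32
  + 138.0.0.0/8 (H3) depth=8
  + 28.235.219.75/32 (H1) depth=32
  + 138.0.0.0/12 (H4) depth=12
  ? 28.235.219.75  path d0:-→d1:-→d2:-→d3:-→d4:-→d5:-→d6:-→d7:-→d8:-→d9:-→d10:-→d11:-→d12:-→d13:-→d14:-→d15:-→d16:-→d17:-→d18:-→d19:-→d20:-→d21:-→d22:-→d23:-→d24:-→d25:-→d26:-→d27:-→d28:-→d29:-→d30:-→d31:-→d32:H1  best=H1
  ? 138.10.79.213  path d0:-→d1:-→d2:-→d3:-→d4:-→d5:-→d6:-→d7:-→d8:H3→d9:-→d10:-→d11:-→d12:H4→d13:-→d14:-→d15:-→d16:-→d17:-→d18:-→d19:-→d20:-→d21:-→d22:-→d23:-→d24:-→d25:-→d26:-→d27:-→d28:-→d29:-→d30:-→d31:-→d32:H4  best=H4
  ? 167.237.240.39  path d0:-→d1:-→d2:-  best=no-route
  ? 66.50.194.237  path d0:-→d1:-  best=no-route
  + 28.235.219.75/32 (H3) depth=32
  + 0.0.0.0/0 (H1) depth=0
  ? 28.235.219.75  path d0:H1→d1:-→d2:-→d3:-→d4:-→d5:-→d6:-→d7:-→d8:-→d9:-→d10:-→d11:-→d12:-→d13:-→d14:-→d15:-→d16:-→d17:-→d18:-→d19:-→d20:-→d21:-→d22:-→d23:-→d24:-→d25:-→d26:-→d27:-→d28:-→d29:-→d30:-→d31:-→d32:H3  best=H3
  ? 138.5.209.151  path d0:H1→d1:-→d2:-→d3:-→d4:-→d5:-→d6:-→d7:-→d8:H3→d9:-→d10:-→d11:-→d12:H4  best=H4
  + 138.8.0.0/13 (H2) depth=13
  ? 138.0.1.176  path d0:H1→d1:-→d2:-→d3:-→d4:-→d5:-→d6:-→d7:-→d8:H3→d9:-→d10:-→d11:-→d12:H4  best=H4
  - 28.235.219.75/32 clear@32

== LOOKUPS ==
["H1","H4","no-route","no-route","H3","H4","H4"]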